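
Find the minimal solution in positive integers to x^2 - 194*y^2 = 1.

(x, y) = (195, 14)

First expand sqrt(194) as a continued fraction. With x_i = (sqrt(194) + m_i)/d_i and (m_0, d_0) = (0, 1): a_0 = floor(sqrt(194)) = 13, since 13^2 = 169 <= 194 < 196 = 14^2.
Iterate m_{i+1} = d_i*a_i - m_i, d_{i+1} = (194 - m_{i+1}^2)/d_i, a_{i+1} = floor((a_0 + m_{i+1})/d_{i+1}):
  m_1 = 1*13 - 0 = 13, d_1 = (194 - 13^2)/1 = 25/1 = 25, a_1 = floor((13 + 13)/25) = 1.
  m_2 = 25*1 - 13 = 12, d_2 = (194 - 12^2)/25 = 50/25 = 2, a_2 = floor((13 + 12)/2) = 12.
  m_3 = 2*12 - 12 = 12, d_3 = (194 - 12^2)/2 = 50/2 = 25, a_3 = floor((13 + 12)/25) = 1.
  m_4 = 25*1 - 12 = 13, d_4 = (194 - 13^2)/25 = 25/25 = 1, a_4 = floor((13 + 13)/1) = 26.
  m_5 = 1*26 - 13 = 13, d_5 = (194 - 13^2)/1 = 25/1 = 25: (m_5, d_5) = (m_1, d_1) = (13, 25), so from here the quotients repeat a_1, ..., a_4; the period length is 4.
So sqrt(194) = [13; (1, 12, 1, 26)] with period length k = 4.
k is even, so the fundamental solution of x^2 - 194y^2 = 1 is (p_{k-1}, q_{k-1}) = (p_3, q_3); compute convergents through index 3.
Convergents (p_i = a_i*p_{i-1} + p_{i-2}, q_i = a_i*q_{i-1} + q_{i-2} with p_{-2}=0, p_{-1}=1, q_{-2}=1, q_{-1}=0):
  i=0: a_0=13, p_0 = 13*1 + 0 = 13, q_0 = 13*0 + 1 = 1.
  i=1: a_1=1, p_1 = 1*13 + 1 = 14, q_1 = 1*1 + 0 = 1.
  i=2: a_2=12, p_2 = 12*14 + 13 = 181, q_2 = 12*1 + 1 = 13.
  i=3: a_3=1, p_3 = 1*181 + 14 = 195, q_3 = 1*13 + 1 = 14.
Check: 195^2 - 194*14^2 = 38025 - 38024 = 1, so (x, y) = (195, 14) solves the equation, and by the theorem it is the least positive solution.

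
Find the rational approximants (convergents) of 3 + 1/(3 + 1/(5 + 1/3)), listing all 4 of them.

Using the convergent recurrence p_i = a_i*p_{i-1} + p_{i-2}, q_i = a_i*q_{i-1} + q_{i-2} with p_{-2}=0, p_{-1}=1, q_{-2}=1, q_{-1}=0:
  i=0: a_0=3, p_0 = 3*1 + 0 = 3, q_0 = 3*0 + 1 = 1.
  i=1: a_1=3, p_1 = 3*3 + 1 = 10, q_1 = 3*1 + 0 = 3.
  i=2: a_2=5, p_2 = 5*10 + 3 = 53, q_2 = 5*3 + 1 = 16.
  i=3: a_3=3, p_3 = 3*53 + 10 = 169, q_3 = 3*16 + 3 = 51.

3/1, 10/3, 53/16, 169/51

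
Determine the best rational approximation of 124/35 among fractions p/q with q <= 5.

7/2

Expand x = 124/35 as a continued fraction with the Euclidean algorithm:
  124 = 3*35 + 19, so a_0 = 3.
  35 = 1*19 + 16, so a_1 = 1.
  19 = 1*16 + 3, so a_2 = 1.
  16 = 5*3 + 1, so a_3 = 5.
  3 = 3*1 + 0, so a_4 = 3.
so x = [3; 1, 1, 5, 3].
Convergents (p_i = a_i*p_{i-1} + p_{i-2}, q_i = a_i*q_{i-1} + q_{i-2} with p_{-2}=0, p_{-1}=1, q_{-2}=1, q_{-1}=0), until the denominator exceeds 5:
  i=0: a_0=3, p_0 = 3*1 + 0 = 3, q_0 = 3*0 + 1 = 1.
  i=1: a_1=1, p_1 = 1*3 + 1 = 4, q_1 = 1*1 + 0 = 1.
  i=2: a_2=1, p_2 = 1*4 + 3 = 7, q_2 = 1*1 + 1 = 2.
  i=3: a_3=5, p_3 = 5*7 + 4 = 39, q_3 = 5*2 + 1 = 11.
q_3 = 11 > 5, so the last convergent with denominator <= 5 is p_2/q_2 = 7/2.
The closest fraction with denominator <= 5 is either p_2/q_2 or the intermediate fraction (k*p_2 + p_1)/(k*q_2 + q_1) with the largest k >= 1 whose denominator stays <= 5; these approach x as k grows, and every other convergent or intermediate fraction in range is farther away.
Largest k: floor((5 - q_1)/q_2) = floor((5 - 1)/2) = 2.
That gives (2*7 + 4)/(2*2 + 1) = 18/5.
Compare the errors: |x - 7/2| = |124*2 - 7*35|/(35*2) = 3/70, and |x - 18/5| = |124*5 - 18*35|/(35*5) = 10/175.
Cross-multiplying, 3*175 = 525 < 700 = 10*70, so 3/70 is smaller: the convergent 7/2 is closer to x than 18/5.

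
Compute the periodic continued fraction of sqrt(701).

[26; (2, 10, 10, 2, 52)]

Write x_i = (sqrt(701) + m_i)/d_i with (m_0, d_0) = (0, 1). a_0 = floor(sqrt(701)) = 26, since 26^2 = 676 <= 701 < 729 = 27^2.
Iterate m_{i+1} = d_i*a_i - m_i, d_{i+1} = (701 - m_{i+1}^2)/d_i, a_{i+1} = floor((a_0 + m_{i+1})/d_{i+1}):
  m_1 = 1*26 - 0 = 26, d_1 = (701 - 26^2)/1 = 25/1 = 25, a_1 = floor((26 + 26)/25) = 2.
  m_2 = 25*2 - 26 = 24, d_2 = (701 - 24^2)/25 = 125/25 = 5, a_2 = floor((26 + 24)/5) = 10.
  m_3 = 5*10 - 24 = 26, d_3 = (701 - 26^2)/5 = 25/5 = 5, a_3 = floor((26 + 26)/5) = 10.
  m_4 = 5*10 - 26 = 24, d_4 = (701 - 24^2)/5 = 125/5 = 25, a_4 = floor((26 + 24)/25) = 2.
  m_5 = 25*2 - 24 = 26, d_5 = (701 - 26^2)/25 = 25/25 = 1, a_5 = floor((26 + 26)/1) = 52.
  m_6 = 1*52 - 26 = 26, d_6 = (701 - 26^2)/1 = 25/1 = 25: (m_6, d_6) = (m_1, d_1) = (26, 25), so from here the quotients repeat a_1, ..., a_5; the period length is 5.
Hence the expansion of sqrt(701) is a_0 = 26 followed by the repeating block 2, 10, 10, 2, 52 (period 5).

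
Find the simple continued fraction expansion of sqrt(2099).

Write x_i = (sqrt(2099) + m_i)/d_i with (m_0, d_0) = (0, 1). a_0 = floor(sqrt(2099)) = 45, since 45^2 = 2025 <= 2099 < 2116 = 46^2.
Iterate m_{i+1} = d_i*a_i - m_i, d_{i+1} = (2099 - m_{i+1}^2)/d_i, a_{i+1} = floor((a_0 + m_{i+1})/d_{i+1}):
  m_1 = 1*45 - 0 = 45, d_1 = (2099 - 45^2)/1 = 74/1 = 74, a_1 = floor((45 + 45)/74) = 1.
  m_2 = 74*1 - 45 = 29, d_2 = (2099 - 29^2)/74 = 1258/74 = 17, a_2 = floor((45 + 29)/17) = 4.
  m_3 = 17*4 - 29 = 39, d_3 = (2099 - 39^2)/17 = 578/17 = 34, a_3 = floor((45 + 39)/34) = 2.
  m_4 = 34*2 - 39 = 29, d_4 = (2099 - 29^2)/34 = 1258/34 = 37, a_4 = floor((45 + 29)/37) = 2.
  m_5 = 37*2 - 29 = 45, d_5 = (2099 - 45^2)/37 = 74/37 = 2, a_5 = floor((45 + 45)/2) = 45.
  m_6 = 2*45 - 45 = 45, d_6 = (2099 - 45^2)/2 = 74/2 = 37, a_6 = floor((45 + 45)/37) = 2.
  m_7 = 37*2 - 45 = 29, d_7 = (2099 - 29^2)/37 = 1258/37 = 34, a_7 = floor((45 + 29)/34) = 2.
  m_8 = 34*2 - 29 = 39, d_8 = (2099 - 39^2)/34 = 578/34 = 17, a_8 = floor((45 + 39)/17) = 4.
  m_9 = 17*4 - 39 = 29, d_9 = (2099 - 29^2)/17 = 1258/17 = 74, a_9 = floor((45 + 29)/74) = 1.
  m_10 = 74*1 - 29 = 45, d_10 = (2099 - 45^2)/74 = 74/74 = 1, a_10 = floor((45 + 45)/1) = 90.
  m_11 = 1*90 - 45 = 45, d_11 = (2099 - 45^2)/1 = 74/1 = 74: (m_11, d_11) = (m_1, d_1) = (45, 74), so from here the quotients repeat a_1, ..., a_10; the period length is 10.
Hence the expansion of sqrt(2099) is a_0 = 45 followed by the repeating block 1, 4, 2, 2, 45, 2, 2, 4, 1, 90 (period 10).

[45; (1, 4, 2, 2, 45, 2, 2, 4, 1, 90)]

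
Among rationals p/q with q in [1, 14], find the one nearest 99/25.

Expand x = 99/25 as a continued fraction with the Euclidean algorithm:
  99 = 3*25 + 24, so a_0 = 3.
  25 = 1*24 + 1, so a_1 = 1.
  24 = 24*1 + 0, so a_2 = 24.
so x = [3; 1, 24].
Convergents (p_i = a_i*p_{i-1} + p_{i-2}, q_i = a_i*q_{i-1} + q_{i-2} with p_{-2}=0, p_{-1}=1, q_{-2}=1, q_{-1}=0), until the denominator exceeds 14:
  i=0: a_0=3, p_0 = 3*1 + 0 = 3, q_0 = 3*0 + 1 = 1.
  i=1: a_1=1, p_1 = 1*3 + 1 = 4, q_1 = 1*1 + 0 = 1.
  i=2: a_2=24, p_2 = 24*4 + 3 = 99, q_2 = 24*1 + 1 = 25.
q_2 = 25 > 14, so the last convergent with denominator <= 14 is p_1/q_1 = 4/1.
The closest fraction with denominator <= 14 is either p_1/q_1 or the intermediate fraction (k*p_1 + p_0)/(k*q_1 + q_0) with the largest k >= 1 whose denominator stays <= 14; these approach x as k grows, and every other convergent or intermediate fraction in range is farther away.
Largest k: floor((14 - q_0)/q_1) = floor((14 - 1)/1) = 13.
That gives (13*4 + 3)/(13*1 + 1) = 55/14.
Compare the errors: |x - 4/1| = |99*1 - 4*25|/(25*1) = 1/25, and |x - 55/14| = |99*14 - 55*25|/(25*14) = 11/350.
Cross-multiplying, 11*25 = 275 < 350 = 1*350, so 11/350 is smaller: the intermediate fraction 55/14 is closer to x than 4/1.

55/14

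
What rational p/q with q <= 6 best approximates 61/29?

Expand x = 61/29 as a continued fraction with the Euclidean algorithm:
  61 = 2*29 + 3, so a_0 = 2.
  29 = 9*3 + 2, so a_1 = 9.
  3 = 1*2 + 1, so a_2 = 1.
  2 = 2*1 + 0, so a_3 = 2.
so x = [2; 9, 1, 2].
Convergents (p_i = a_i*p_{i-1} + p_{i-2}, q_i = a_i*q_{i-1} + q_{i-2} with p_{-2}=0, p_{-1}=1, q_{-2}=1, q_{-1}=0), until the denominator exceeds 6:
  i=0: a_0=2, p_0 = 2*1 + 0 = 2, q_0 = 2*0 + 1 = 1.
  i=1: a_1=9, p_1 = 9*2 + 1 = 19, q_1 = 9*1 + 0 = 9.
q_1 = 9 > 6, so the last convergent with denominator <= 6 is p_0/q_0 = 2/1.
The closest fraction with denominator <= 6 is either p_0/q_0 or the intermediate fraction (k*p_0 + p_{-1})/(k*q_0 + q_{-1}) with the largest k >= 1 whose denominator stays <= 6; these approach x as k grows, and every other convergent or intermediate fraction in range is farther away.
Largest k: floor((6 - q_{-1})/q_0) = floor((6 - 0)/1) = 6 (using the seeds p_{-1} = 1, q_{-1} = 0).
That gives (6*2 + 1)/(6*1 + 0) = 13/6.
Compare the errors: |x - 2/1| = |61*1 - 2*29|/(29*1) = 3/29, and |x - 13/6| = |61*6 - 13*29|/(29*6) = 11/174.
Cross-multiplying, 11*29 = 319 < 522 = 3*174, so 11/174 is smaller: the intermediate fraction 13/6 is closer to x than 2/1.

13/6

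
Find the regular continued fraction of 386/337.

Run the Euclidean algorithm on 386 and 337; the successive quotients are the partial quotients a_0, a_1, ... (each step inverts the fractional part left over by the previous one):
  386 = 1*337 + 49, so a_0 = 1.
  337 = 6*49 + 43, so a_1 = 6.
  49 = 1*43 + 6, so a_2 = 1.
  43 = 7*6 + 1, so a_3 = 7.
  6 = 6*1 + 0, so a_4 = 6.
The remainder reaches 0 after 5 divisions, so the expansion has 5 partial quotients, read off in order.

[1; 6, 1, 7, 6]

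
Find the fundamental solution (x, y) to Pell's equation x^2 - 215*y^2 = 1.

(x, y) = (44, 3)

First expand sqrt(215) as a continued fraction. With x_i = (sqrt(215) + m_i)/d_i and (m_0, d_0) = (0, 1): a_0 = floor(sqrt(215)) = 14, since 14^2 = 196 <= 215 < 225 = 15^2.
Iterate m_{i+1} = d_i*a_i - m_i, d_{i+1} = (215 - m_{i+1}^2)/d_i, a_{i+1} = floor((a_0 + m_{i+1})/d_{i+1}):
  m_1 = 1*14 - 0 = 14, d_1 = (215 - 14^2)/1 = 19/1 = 19, a_1 = floor((14 + 14)/19) = 1.
  m_2 = 19*1 - 14 = 5, d_2 = (215 - 5^2)/19 = 190/19 = 10, a_2 = floor((14 + 5)/10) = 1.
  m_3 = 10*1 - 5 = 5, d_3 = (215 - 5^2)/10 = 190/10 = 19, a_3 = floor((14 + 5)/19) = 1.
  m_4 = 19*1 - 5 = 14, d_4 = (215 - 14^2)/19 = 19/19 = 1, a_4 = floor((14 + 14)/1) = 28.
  m_5 = 1*28 - 14 = 14, d_5 = (215 - 14^2)/1 = 19/1 = 19: (m_5, d_5) = (m_1, d_1) = (14, 19), so from here the quotients repeat a_1, ..., a_4; the period length is 4.
So sqrt(215) = [14; (1, 1, 1, 28)] with period length k = 4.
k is even, so the fundamental solution of x^2 - 215y^2 = 1 is (p_{k-1}, q_{k-1}) = (p_3, q_3); compute convergents through index 3.
Convergents (p_i = a_i*p_{i-1} + p_{i-2}, q_i = a_i*q_{i-1} + q_{i-2} with p_{-2}=0, p_{-1}=1, q_{-2}=1, q_{-1}=0):
  i=0: a_0=14, p_0 = 14*1 + 0 = 14, q_0 = 14*0 + 1 = 1.
  i=1: a_1=1, p_1 = 1*14 + 1 = 15, q_1 = 1*1 + 0 = 1.
  i=2: a_2=1, p_2 = 1*15 + 14 = 29, q_2 = 1*1 + 1 = 2.
  i=3: a_3=1, p_3 = 1*29 + 15 = 44, q_3 = 1*2 + 1 = 3.
Check: 44^2 - 215*3^2 = 1936 - 1935 = 1, so (x, y) = (44, 3) solves the equation, and by the theorem it is the least positive solution.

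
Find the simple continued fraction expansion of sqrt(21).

[4; (1, 1, 2, 1, 1, 8)]

Write x_i = (sqrt(21) + m_i)/d_i with (m_0, d_0) = (0, 1). a_0 = floor(sqrt(21)) = 4, since 4^2 = 16 <= 21 < 25 = 5^2.
Iterate m_{i+1} = d_i*a_i - m_i, d_{i+1} = (21 - m_{i+1}^2)/d_i, a_{i+1} = floor((a_0 + m_{i+1})/d_{i+1}):
  m_1 = 1*4 - 0 = 4, d_1 = (21 - 4^2)/1 = 5/1 = 5, a_1 = floor((4 + 4)/5) = 1.
  m_2 = 5*1 - 4 = 1, d_2 = (21 - 1^2)/5 = 20/5 = 4, a_2 = floor((4 + 1)/4) = 1.
  m_3 = 4*1 - 1 = 3, d_3 = (21 - 3^2)/4 = 12/4 = 3, a_3 = floor((4 + 3)/3) = 2.
  m_4 = 3*2 - 3 = 3, d_4 = (21 - 3^2)/3 = 12/3 = 4, a_4 = floor((4 + 3)/4) = 1.
  m_5 = 4*1 - 3 = 1, d_5 = (21 - 1^2)/4 = 20/4 = 5, a_5 = floor((4 + 1)/5) = 1.
  m_6 = 5*1 - 1 = 4, d_6 = (21 - 4^2)/5 = 5/5 = 1, a_6 = floor((4 + 4)/1) = 8.
  m_7 = 1*8 - 4 = 4, d_7 = (21 - 4^2)/1 = 5/1 = 5: (m_7, d_7) = (m_1, d_1) = (4, 5), so from here the quotients repeat a_1, ..., a_6; the period length is 6.
Hence the expansion of sqrt(21) is a_0 = 4 followed by the repeating block 1, 1, 2, 1, 1, 8 (period 6).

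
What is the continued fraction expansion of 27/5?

[5; 2, 2]

Run the Euclidean algorithm on 27 and 5; the successive quotients are the partial quotients a_0, a_1, ... (each step inverts the fractional part left over by the previous one):
  27 = 5*5 + 2, so a_0 = 5.
  5 = 2*2 + 1, so a_1 = 2.
  2 = 2*1 + 0, so a_2 = 2.
The remainder reaches 0 after 3 divisions, so the expansion has 3 partial quotients, read off in order.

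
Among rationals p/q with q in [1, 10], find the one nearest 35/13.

27/10

Expand x = 35/13 as a continued fraction with the Euclidean algorithm:
  35 = 2*13 + 9, so a_0 = 2.
  13 = 1*9 + 4, so a_1 = 1.
  9 = 2*4 + 1, so a_2 = 2.
  4 = 4*1 + 0, so a_3 = 4.
so x = [2; 1, 2, 4].
Convergents (p_i = a_i*p_{i-1} + p_{i-2}, q_i = a_i*q_{i-1} + q_{i-2} with p_{-2}=0, p_{-1}=1, q_{-2}=1, q_{-1}=0), until the denominator exceeds 10:
  i=0: a_0=2, p_0 = 2*1 + 0 = 2, q_0 = 2*0 + 1 = 1.
  i=1: a_1=1, p_1 = 1*2 + 1 = 3, q_1 = 1*1 + 0 = 1.
  i=2: a_2=2, p_2 = 2*3 + 2 = 8, q_2 = 2*1 + 1 = 3.
  i=3: a_3=4, p_3 = 4*8 + 3 = 35, q_3 = 4*3 + 1 = 13.
q_3 = 13 > 10, so the last convergent with denominator <= 10 is p_2/q_2 = 8/3.
The closest fraction with denominator <= 10 is either p_2/q_2 or the intermediate fraction (k*p_2 + p_1)/(k*q_2 + q_1) with the largest k >= 1 whose denominator stays <= 10; these approach x as k grows, and every other convergent or intermediate fraction in range is farther away.
Largest k: floor((10 - q_1)/q_2) = floor((10 - 1)/3) = 3.
That gives (3*8 + 3)/(3*3 + 1) = 27/10.
Compare the errors: |x - 8/3| = |35*3 - 8*13|/(13*3) = 1/39, and |x - 27/10| = |35*10 - 27*13|/(13*10) = 1/130.
Cross-multiplying, 1*39 = 39 < 130 = 1*130, so 1/130 is smaller: the intermediate fraction 27/10 is closer to x than 8/3.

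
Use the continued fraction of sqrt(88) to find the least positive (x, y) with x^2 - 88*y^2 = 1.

First expand sqrt(88) as a continued fraction. With x_i = (sqrt(88) + m_i)/d_i and (m_0, d_0) = (0, 1): a_0 = floor(sqrt(88)) = 9, since 9^2 = 81 <= 88 < 100 = 10^2.
Iterate m_{i+1} = d_i*a_i - m_i, d_{i+1} = (88 - m_{i+1}^2)/d_i, a_{i+1} = floor((a_0 + m_{i+1})/d_{i+1}):
  m_1 = 1*9 - 0 = 9, d_1 = (88 - 9^2)/1 = 7/1 = 7, a_1 = floor((9 + 9)/7) = 2.
  m_2 = 7*2 - 9 = 5, d_2 = (88 - 5^2)/7 = 63/7 = 9, a_2 = floor((9 + 5)/9) = 1.
  m_3 = 9*1 - 5 = 4, d_3 = (88 - 4^2)/9 = 72/9 = 8, a_3 = floor((9 + 4)/8) = 1.
  m_4 = 8*1 - 4 = 4, d_4 = (88 - 4^2)/8 = 72/8 = 9, a_4 = floor((9 + 4)/9) = 1.
  m_5 = 9*1 - 4 = 5, d_5 = (88 - 5^2)/9 = 63/9 = 7, a_5 = floor((9 + 5)/7) = 2.
  m_6 = 7*2 - 5 = 9, d_6 = (88 - 9^2)/7 = 7/7 = 1, a_6 = floor((9 + 9)/1) = 18.
  m_7 = 1*18 - 9 = 9, d_7 = (88 - 9^2)/1 = 7/1 = 7: (m_7, d_7) = (m_1, d_1) = (9, 7), so from here the quotients repeat a_1, ..., a_6; the period length is 6.
So sqrt(88) = [9; (2, 1, 1, 1, 2, 18)] with period length k = 6.
k is even, so the fundamental solution of x^2 - 88y^2 = 1 is (p_{k-1}, q_{k-1}) = (p_5, q_5); compute convergents through index 5.
Convergents (p_i = a_i*p_{i-1} + p_{i-2}, q_i = a_i*q_{i-1} + q_{i-2} with p_{-2}=0, p_{-1}=1, q_{-2}=1, q_{-1}=0):
  i=0: a_0=9, p_0 = 9*1 + 0 = 9, q_0 = 9*0 + 1 = 1.
  i=1: a_1=2, p_1 = 2*9 + 1 = 19, q_1 = 2*1 + 0 = 2.
  i=2: a_2=1, p_2 = 1*19 + 9 = 28, q_2 = 1*2 + 1 = 3.
  i=3: a_3=1, p_3 = 1*28 + 19 = 47, q_3 = 1*3 + 2 = 5.
  i=4: a_4=1, p_4 = 1*47 + 28 = 75, q_4 = 1*5 + 3 = 8.
  i=5: a_5=2, p_5 = 2*75 + 47 = 197, q_5 = 2*8 + 5 = 21.
Check: 197^2 - 88*21^2 = 38809 - 38808 = 1, so (x, y) = (197, 21) solves the equation, and by the theorem it is the least positive solution.

(x, y) = (197, 21)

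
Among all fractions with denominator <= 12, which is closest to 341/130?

Expand x = 341/130 as a continued fraction with the Euclidean algorithm:
  341 = 2*130 + 81, so a_0 = 2.
  130 = 1*81 + 49, so a_1 = 1.
  81 = 1*49 + 32, so a_2 = 1.
  49 = 1*32 + 17, so a_3 = 1.
  32 = 1*17 + 15, so a_4 = 1.
  17 = 1*15 + 2, so a_5 = 1.
  15 = 7*2 + 1, so a_6 = 7.
  2 = 2*1 + 0, so a_7 = 2.
so x = [2; 1, 1, 1, 1, 1, 7, 2].
Convergents (p_i = a_i*p_{i-1} + p_{i-2}, q_i = a_i*q_{i-1} + q_{i-2} with p_{-2}=0, p_{-1}=1, q_{-2}=1, q_{-1}=0), until the denominator exceeds 12:
  i=0: a_0=2, p_0 = 2*1 + 0 = 2, q_0 = 2*0 + 1 = 1.
  i=1: a_1=1, p_1 = 1*2 + 1 = 3, q_1 = 1*1 + 0 = 1.
  i=2: a_2=1, p_2 = 1*3 + 2 = 5, q_2 = 1*1 + 1 = 2.
  i=3: a_3=1, p_3 = 1*5 + 3 = 8, q_3 = 1*2 + 1 = 3.
  i=4: a_4=1, p_4 = 1*8 + 5 = 13, q_4 = 1*3 + 2 = 5.
  i=5: a_5=1, p_5 = 1*13 + 8 = 21, q_5 = 1*5 + 3 = 8.
  i=6: a_6=7, p_6 = 7*21 + 13 = 160, q_6 = 7*8 + 5 = 61.
q_6 = 61 > 12, so the last convergent with denominator <= 12 is p_5/q_5 = 21/8.
The closest fraction with denominator <= 12 is either p_5/q_5 or the intermediate fraction (k*p_5 + p_4)/(k*q_5 + q_4) with the largest k >= 1 whose denominator stays <= 12; these approach x as k grows, and every other convergent or intermediate fraction in range is farther away.
Largest k: floor((12 - q_4)/q_5) = floor((12 - 5)/8) = 0.
Since k = 0, no intermediate fraction beyond p_5/q_5 has denominator <= 12, so the convergent 21/8 is the closest (its error is |341*8 - 21*130|/(130*8) = 2/1040).

21/8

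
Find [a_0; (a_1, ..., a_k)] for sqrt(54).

[7; (2, 1, 6, 1, 2, 14)]

Write x_i = (sqrt(54) + m_i)/d_i with (m_0, d_0) = (0, 1). a_0 = floor(sqrt(54)) = 7, since 7^2 = 49 <= 54 < 64 = 8^2.
Iterate m_{i+1} = d_i*a_i - m_i, d_{i+1} = (54 - m_{i+1}^2)/d_i, a_{i+1} = floor((a_0 + m_{i+1})/d_{i+1}):
  m_1 = 1*7 - 0 = 7, d_1 = (54 - 7^2)/1 = 5/1 = 5, a_1 = floor((7 + 7)/5) = 2.
  m_2 = 5*2 - 7 = 3, d_2 = (54 - 3^2)/5 = 45/5 = 9, a_2 = floor((7 + 3)/9) = 1.
  m_3 = 9*1 - 3 = 6, d_3 = (54 - 6^2)/9 = 18/9 = 2, a_3 = floor((7 + 6)/2) = 6.
  m_4 = 2*6 - 6 = 6, d_4 = (54 - 6^2)/2 = 18/2 = 9, a_4 = floor((7 + 6)/9) = 1.
  m_5 = 9*1 - 6 = 3, d_5 = (54 - 3^2)/9 = 45/9 = 5, a_5 = floor((7 + 3)/5) = 2.
  m_6 = 5*2 - 3 = 7, d_6 = (54 - 7^2)/5 = 5/5 = 1, a_6 = floor((7 + 7)/1) = 14.
  m_7 = 1*14 - 7 = 7, d_7 = (54 - 7^2)/1 = 5/1 = 5: (m_7, d_7) = (m_1, d_1) = (7, 5), so from here the quotients repeat a_1, ..., a_6; the period length is 6.
Hence the expansion of sqrt(54) is a_0 = 7 followed by the repeating block 2, 1, 6, 1, 2, 14 (period 6).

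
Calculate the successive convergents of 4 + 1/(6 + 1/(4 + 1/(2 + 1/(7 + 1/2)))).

4/1, 25/6, 104/25, 233/56, 1735/417, 3703/890

Using the convergent recurrence p_i = a_i*p_{i-1} + p_{i-2}, q_i = a_i*q_{i-1} + q_{i-2} with p_{-2}=0, p_{-1}=1, q_{-2}=1, q_{-1}=0:
  i=0: a_0=4, p_0 = 4*1 + 0 = 4, q_0 = 4*0 + 1 = 1.
  i=1: a_1=6, p_1 = 6*4 + 1 = 25, q_1 = 6*1 + 0 = 6.
  i=2: a_2=4, p_2 = 4*25 + 4 = 104, q_2 = 4*6 + 1 = 25.
  i=3: a_3=2, p_3 = 2*104 + 25 = 233, q_3 = 2*25 + 6 = 56.
  i=4: a_4=7, p_4 = 7*233 + 104 = 1735, q_4 = 7*56 + 25 = 417.
  i=5: a_5=2, p_5 = 2*1735 + 233 = 3703, q_5 = 2*417 + 56 = 890.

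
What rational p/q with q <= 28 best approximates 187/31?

169/28

Expand x = 187/31 as a continued fraction with the Euclidean algorithm:
  187 = 6*31 + 1, so a_0 = 6.
  31 = 31*1 + 0, so a_1 = 31.
so x = [6; 31].
Convergents (p_i = a_i*p_{i-1} + p_{i-2}, q_i = a_i*q_{i-1} + q_{i-2} with p_{-2}=0, p_{-1}=1, q_{-2}=1, q_{-1}=0), until the denominator exceeds 28:
  i=0: a_0=6, p_0 = 6*1 + 0 = 6, q_0 = 6*0 + 1 = 1.
  i=1: a_1=31, p_1 = 31*6 + 1 = 187, q_1 = 31*1 + 0 = 31.
q_1 = 31 > 28, so the last convergent with denominator <= 28 is p_0/q_0 = 6/1.
The closest fraction with denominator <= 28 is either p_0/q_0 or the intermediate fraction (k*p_0 + p_{-1})/(k*q_0 + q_{-1}) with the largest k >= 1 whose denominator stays <= 28; these approach x as k grows, and every other convergent or intermediate fraction in range is farther away.
Largest k: floor((28 - q_{-1})/q_0) = floor((28 - 0)/1) = 28 (using the seeds p_{-1} = 1, q_{-1} = 0).
That gives (28*6 + 1)/(28*1 + 0) = 169/28.
Compare the errors: |x - 6/1| = |187*1 - 6*31|/(31*1) = 1/31, and |x - 169/28| = |187*28 - 169*31|/(31*28) = 3/868.
Cross-multiplying, 3*31 = 93 < 868 = 1*868, so 3/868 is smaller: the intermediate fraction 169/28 is closer to x than 6/1.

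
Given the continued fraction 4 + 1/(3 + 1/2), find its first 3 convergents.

4/1, 13/3, 30/7

Using the convergent recurrence p_i = a_i*p_{i-1} + p_{i-2}, q_i = a_i*q_{i-1} + q_{i-2} with p_{-2}=0, p_{-1}=1, q_{-2}=1, q_{-1}=0:
  i=0: a_0=4, p_0 = 4*1 + 0 = 4, q_0 = 4*0 + 1 = 1.
  i=1: a_1=3, p_1 = 3*4 + 1 = 13, q_1 = 3*1 + 0 = 3.
  i=2: a_2=2, p_2 = 2*13 + 4 = 30, q_2 = 2*3 + 1 = 7.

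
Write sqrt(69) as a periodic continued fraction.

[8; (3, 3, 1, 4, 1, 3, 3, 16)]

Write x_i = (sqrt(69) + m_i)/d_i with (m_0, d_0) = (0, 1). a_0 = floor(sqrt(69)) = 8, since 8^2 = 64 <= 69 < 81 = 9^2.
Iterate m_{i+1} = d_i*a_i - m_i, d_{i+1} = (69 - m_{i+1}^2)/d_i, a_{i+1} = floor((a_0 + m_{i+1})/d_{i+1}):
  m_1 = 1*8 - 0 = 8, d_1 = (69 - 8^2)/1 = 5/1 = 5, a_1 = floor((8 + 8)/5) = 3.
  m_2 = 5*3 - 8 = 7, d_2 = (69 - 7^2)/5 = 20/5 = 4, a_2 = floor((8 + 7)/4) = 3.
  m_3 = 4*3 - 7 = 5, d_3 = (69 - 5^2)/4 = 44/4 = 11, a_3 = floor((8 + 5)/11) = 1.
  m_4 = 11*1 - 5 = 6, d_4 = (69 - 6^2)/11 = 33/11 = 3, a_4 = floor((8 + 6)/3) = 4.
  m_5 = 3*4 - 6 = 6, d_5 = (69 - 6^2)/3 = 33/3 = 11, a_5 = floor((8 + 6)/11) = 1.
  m_6 = 11*1 - 6 = 5, d_6 = (69 - 5^2)/11 = 44/11 = 4, a_6 = floor((8 + 5)/4) = 3.
  m_7 = 4*3 - 5 = 7, d_7 = (69 - 7^2)/4 = 20/4 = 5, a_7 = floor((8 + 7)/5) = 3.
  m_8 = 5*3 - 7 = 8, d_8 = (69 - 8^2)/5 = 5/5 = 1, a_8 = floor((8 + 8)/1) = 16.
  m_9 = 1*16 - 8 = 8, d_9 = (69 - 8^2)/1 = 5/1 = 5: (m_9, d_9) = (m_1, d_1) = (8, 5), so from here the quotients repeat a_1, ..., a_8; the period length is 8.
Hence the expansion of sqrt(69) is a_0 = 8 followed by the repeating block 3, 3, 1, 4, 1, 3, 3, 16 (period 8).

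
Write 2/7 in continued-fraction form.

Run the Euclidean algorithm on 2 and 7; the successive quotients are the partial quotients a_0, a_1, ... (each step inverts the fractional part left over by the previous one):
  2 = 0*7 + 2, so a_0 = 0.
  7 = 3*2 + 1, so a_1 = 3.
  2 = 2*1 + 0, so a_2 = 2.
The remainder reaches 0 after 3 divisions, so the expansion has 3 partial quotients, read off in order.

[0; 3, 2]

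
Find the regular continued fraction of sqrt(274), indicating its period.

Write x_i = (sqrt(274) + m_i)/d_i with (m_0, d_0) = (0, 1). a_0 = floor(sqrt(274)) = 16, since 16^2 = 256 <= 274 < 289 = 17^2.
Iterate m_{i+1} = d_i*a_i - m_i, d_{i+1} = (274 - m_{i+1}^2)/d_i, a_{i+1} = floor((a_0 + m_{i+1})/d_{i+1}):
  m_1 = 1*16 - 0 = 16, d_1 = (274 - 16^2)/1 = 18/1 = 18, a_1 = floor((16 + 16)/18) = 1.
  m_2 = 18*1 - 16 = 2, d_2 = (274 - 2^2)/18 = 270/18 = 15, a_2 = floor((16 + 2)/15) = 1.
  m_3 = 15*1 - 2 = 13, d_3 = (274 - 13^2)/15 = 105/15 = 7, a_3 = floor((16 + 13)/7) = 4.
  m_4 = 7*4 - 13 = 15, d_4 = (274 - 15^2)/7 = 49/7 = 7, a_4 = floor((16 + 15)/7) = 4.
  m_5 = 7*4 - 15 = 13, d_5 = (274 - 13^2)/7 = 105/7 = 15, a_5 = floor((16 + 13)/15) = 1.
  m_6 = 15*1 - 13 = 2, d_6 = (274 - 2^2)/15 = 270/15 = 18, a_6 = floor((16 + 2)/18) = 1.
  m_7 = 18*1 - 2 = 16, d_7 = (274 - 16^2)/18 = 18/18 = 1, a_7 = floor((16 + 16)/1) = 32.
  m_8 = 1*32 - 16 = 16, d_8 = (274 - 16^2)/1 = 18/1 = 18: (m_8, d_8) = (m_1, d_1) = (16, 18), so from here the quotients repeat a_1, ..., a_7; the period length is 7.
Hence the expansion of sqrt(274) is a_0 = 16 followed by the repeating block 1, 1, 4, 4, 1, 1, 32 (period 7).

[16; (1, 1, 4, 4, 1, 1, 32)]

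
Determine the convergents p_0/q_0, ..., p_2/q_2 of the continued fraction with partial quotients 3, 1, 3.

Using the convergent recurrence p_i = a_i*p_{i-1} + p_{i-2}, q_i = a_i*q_{i-1} + q_{i-2} with p_{-2}=0, p_{-1}=1, q_{-2}=1, q_{-1}=0:
  i=0: a_0=3, p_0 = 3*1 + 0 = 3, q_0 = 3*0 + 1 = 1.
  i=1: a_1=1, p_1 = 1*3 + 1 = 4, q_1 = 1*1 + 0 = 1.
  i=2: a_2=3, p_2 = 3*4 + 3 = 15, q_2 = 3*1 + 1 = 4.

3/1, 4/1, 15/4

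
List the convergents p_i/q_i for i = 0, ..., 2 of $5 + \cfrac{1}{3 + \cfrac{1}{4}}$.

Using the convergent recurrence p_i = a_i*p_{i-1} + p_{i-2}, q_i = a_i*q_{i-1} + q_{i-2} with p_{-2}=0, p_{-1}=1, q_{-2}=1, q_{-1}=0:
  i=0: a_0=5, p_0 = 5*1 + 0 = 5, q_0 = 5*0 + 1 = 1.
  i=1: a_1=3, p_1 = 3*5 + 1 = 16, q_1 = 3*1 + 0 = 3.
  i=2: a_2=4, p_2 = 4*16 + 5 = 69, q_2 = 4*3 + 1 = 13.

5/1, 16/3, 69/13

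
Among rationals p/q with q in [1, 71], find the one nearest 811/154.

Expand x = 811/154 as a continued fraction with the Euclidean algorithm:
  811 = 5*154 + 41, so a_0 = 5.
  154 = 3*41 + 31, so a_1 = 3.
  41 = 1*31 + 10, so a_2 = 1.
  31 = 3*10 + 1, so a_3 = 3.
  10 = 10*1 + 0, so a_4 = 10.
so x = [5; 3, 1, 3, 10].
Convergents (p_i = a_i*p_{i-1} + p_{i-2}, q_i = a_i*q_{i-1} + q_{i-2} with p_{-2}=0, p_{-1}=1, q_{-2}=1, q_{-1}=0), until the denominator exceeds 71:
  i=0: a_0=5, p_0 = 5*1 + 0 = 5, q_0 = 5*0 + 1 = 1.
  i=1: a_1=3, p_1 = 3*5 + 1 = 16, q_1 = 3*1 + 0 = 3.
  i=2: a_2=1, p_2 = 1*16 + 5 = 21, q_2 = 1*3 + 1 = 4.
  i=3: a_3=3, p_3 = 3*21 + 16 = 79, q_3 = 3*4 + 3 = 15.
  i=4: a_4=10, p_4 = 10*79 + 21 = 811, q_4 = 10*15 + 4 = 154.
q_4 = 154 > 71, so the last convergent with denominator <= 71 is p_3/q_3 = 79/15.
The closest fraction with denominator <= 71 is either p_3/q_3 or the intermediate fraction (k*p_3 + p_2)/(k*q_3 + q_2) with the largest k >= 1 whose denominator stays <= 71; these approach x as k grows, and every other convergent or intermediate fraction in range is farther away.
Largest k: floor((71 - q_2)/q_3) = floor((71 - 4)/15) = 4.
That gives (4*79 + 21)/(4*15 + 4) = 337/64.
Compare the errors: |x - 79/15| = |811*15 - 79*154|/(154*15) = 1/2310, and |x - 337/64| = |811*64 - 337*154|/(154*64) = 6/9856.
Cross-multiplying, 1*9856 = 9856 < 13860 = 6*2310, so 1/2310 is smaller: the convergent 79/15 is closer to x than 337/64.

79/15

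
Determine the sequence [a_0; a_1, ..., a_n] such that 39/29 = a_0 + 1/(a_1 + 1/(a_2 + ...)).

Run the Euclidean algorithm on 39 and 29; the successive quotients are the partial quotients a_0, a_1, ... (each step inverts the fractional part left over by the previous one):
  39 = 1*29 + 10, so a_0 = 1.
  29 = 2*10 + 9, so a_1 = 2.
  10 = 1*9 + 1, so a_2 = 1.
  9 = 9*1 + 0, so a_3 = 9.
The remainder reaches 0 after 4 divisions, so the expansion has 4 partial quotients, read off in order.

[1; 2, 1, 9]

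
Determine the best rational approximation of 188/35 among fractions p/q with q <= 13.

Expand x = 188/35 as a continued fraction with the Euclidean algorithm:
  188 = 5*35 + 13, so a_0 = 5.
  35 = 2*13 + 9, so a_1 = 2.
  13 = 1*9 + 4, so a_2 = 1.
  9 = 2*4 + 1, so a_3 = 2.
  4 = 4*1 + 0, so a_4 = 4.
so x = [5; 2, 1, 2, 4].
Convergents (p_i = a_i*p_{i-1} + p_{i-2}, q_i = a_i*q_{i-1} + q_{i-2} with p_{-2}=0, p_{-1}=1, q_{-2}=1, q_{-1}=0), until the denominator exceeds 13:
  i=0: a_0=5, p_0 = 5*1 + 0 = 5, q_0 = 5*0 + 1 = 1.
  i=1: a_1=2, p_1 = 2*5 + 1 = 11, q_1 = 2*1 + 0 = 2.
  i=2: a_2=1, p_2 = 1*11 + 5 = 16, q_2 = 1*2 + 1 = 3.
  i=3: a_3=2, p_3 = 2*16 + 11 = 43, q_3 = 2*3 + 2 = 8.
  i=4: a_4=4, p_4 = 4*43 + 16 = 188, q_4 = 4*8 + 3 = 35.
q_4 = 35 > 13, so the last convergent with denominator <= 13 is p_3/q_3 = 43/8.
The closest fraction with denominator <= 13 is either p_3/q_3 or the intermediate fraction (k*p_3 + p_2)/(k*q_3 + q_2) with the largest k >= 1 whose denominator stays <= 13; these approach x as k grows, and every other convergent or intermediate fraction in range is farther away.
Largest k: floor((13 - q_2)/q_3) = floor((13 - 3)/8) = 1.
That gives (1*43 + 16)/(1*8 + 3) = 59/11.
Compare the errors: |x - 43/8| = |188*8 - 43*35|/(35*8) = 1/280, and |x - 59/11| = |188*11 - 59*35|/(35*11) = 3/385.
Cross-multiplying, 1*385 = 385 < 840 = 3*280, so 1/280 is smaller: the convergent 43/8 is closer to x than 59/11.

43/8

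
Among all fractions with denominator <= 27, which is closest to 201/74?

Expand x = 201/74 as a continued fraction with the Euclidean algorithm:
  201 = 2*74 + 53, so a_0 = 2.
  74 = 1*53 + 21, so a_1 = 1.
  53 = 2*21 + 11, so a_2 = 2.
  21 = 1*11 + 10, so a_3 = 1.
  11 = 1*10 + 1, so a_4 = 1.
  10 = 10*1 + 0, so a_5 = 10.
so x = [2; 1, 2, 1, 1, 10].
Convergents (p_i = a_i*p_{i-1} + p_{i-2}, q_i = a_i*q_{i-1} + q_{i-2} with p_{-2}=0, p_{-1}=1, q_{-2}=1, q_{-1}=0), until the denominator exceeds 27:
  i=0: a_0=2, p_0 = 2*1 + 0 = 2, q_0 = 2*0 + 1 = 1.
  i=1: a_1=1, p_1 = 1*2 + 1 = 3, q_1 = 1*1 + 0 = 1.
  i=2: a_2=2, p_2 = 2*3 + 2 = 8, q_2 = 2*1 + 1 = 3.
  i=3: a_3=1, p_3 = 1*8 + 3 = 11, q_3 = 1*3 + 1 = 4.
  i=4: a_4=1, p_4 = 1*11 + 8 = 19, q_4 = 1*4 + 3 = 7.
  i=5: a_5=10, p_5 = 10*19 + 11 = 201, q_5 = 10*7 + 4 = 74.
q_5 = 74 > 27, so the last convergent with denominator <= 27 is p_4/q_4 = 19/7.
The closest fraction with denominator <= 27 is either p_4/q_4 or the intermediate fraction (k*p_4 + p_3)/(k*q_4 + q_3) with the largest k >= 1 whose denominator stays <= 27; these approach x as k grows, and every other convergent or intermediate fraction in range is farther away.
Largest k: floor((27 - q_3)/q_4) = floor((27 - 4)/7) = 3.
That gives (3*19 + 11)/(3*7 + 4) = 68/25.
Compare the errors: |x - 19/7| = |201*7 - 19*74|/(74*7) = 1/518, and |x - 68/25| = |201*25 - 68*74|/(74*25) = 7/1850.
Cross-multiplying, 1*1850 = 1850 < 3626 = 7*518, so 1/518 is smaller: the convergent 19/7 is closer to x than 68/25.

19/7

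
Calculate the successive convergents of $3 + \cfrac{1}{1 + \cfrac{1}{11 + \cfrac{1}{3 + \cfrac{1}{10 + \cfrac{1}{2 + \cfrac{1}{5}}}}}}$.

3/1, 4/1, 47/12, 145/37, 1497/382, 3139/801, 17192/4387

Using the convergent recurrence p_i = a_i*p_{i-1} + p_{i-2}, q_i = a_i*q_{i-1} + q_{i-2} with p_{-2}=0, p_{-1}=1, q_{-2}=1, q_{-1}=0:
  i=0: a_0=3, p_0 = 3*1 + 0 = 3, q_0 = 3*0 + 1 = 1.
  i=1: a_1=1, p_1 = 1*3 + 1 = 4, q_1 = 1*1 + 0 = 1.
  i=2: a_2=11, p_2 = 11*4 + 3 = 47, q_2 = 11*1 + 1 = 12.
  i=3: a_3=3, p_3 = 3*47 + 4 = 145, q_3 = 3*12 + 1 = 37.
  i=4: a_4=10, p_4 = 10*145 + 47 = 1497, q_4 = 10*37 + 12 = 382.
  i=5: a_5=2, p_5 = 2*1497 + 145 = 3139, q_5 = 2*382 + 37 = 801.
  i=6: a_6=5, p_6 = 5*3139 + 1497 = 17192, q_6 = 5*801 + 382 = 4387.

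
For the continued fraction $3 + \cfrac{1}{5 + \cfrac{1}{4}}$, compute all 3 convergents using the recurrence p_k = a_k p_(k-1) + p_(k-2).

Using the convergent recurrence p_i = a_i*p_{i-1} + p_{i-2}, q_i = a_i*q_{i-1} + q_{i-2} with p_{-2}=0, p_{-1}=1, q_{-2}=1, q_{-1}=0:
  i=0: a_0=3, p_0 = 3*1 + 0 = 3, q_0 = 3*0 + 1 = 1.
  i=1: a_1=5, p_1 = 5*3 + 1 = 16, q_1 = 5*1 + 0 = 5.
  i=2: a_2=4, p_2 = 4*16 + 3 = 67, q_2 = 4*5 + 1 = 21.

3/1, 16/5, 67/21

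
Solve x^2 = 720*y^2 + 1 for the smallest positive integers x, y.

(x, y) = (161, 6)

First expand sqrt(720) as a continued fraction. With x_i = (sqrt(720) + m_i)/d_i and (m_0, d_0) = (0, 1): a_0 = floor(sqrt(720)) = 26, since 26^2 = 676 <= 720 < 729 = 27^2.
Iterate m_{i+1} = d_i*a_i - m_i, d_{i+1} = (720 - m_{i+1}^2)/d_i, a_{i+1} = floor((a_0 + m_{i+1})/d_{i+1}):
  m_1 = 1*26 - 0 = 26, d_1 = (720 - 26^2)/1 = 44/1 = 44, a_1 = floor((26 + 26)/44) = 1.
  m_2 = 44*1 - 26 = 18, d_2 = (720 - 18^2)/44 = 396/44 = 9, a_2 = floor((26 + 18)/9) = 4.
  m_3 = 9*4 - 18 = 18, d_3 = (720 - 18^2)/9 = 396/9 = 44, a_3 = floor((26 + 18)/44) = 1.
  m_4 = 44*1 - 18 = 26, d_4 = (720 - 26^2)/44 = 44/44 = 1, a_4 = floor((26 + 26)/1) = 52.
  m_5 = 1*52 - 26 = 26, d_5 = (720 - 26^2)/1 = 44/1 = 44: (m_5, d_5) = (m_1, d_1) = (26, 44), so from here the quotients repeat a_1, ..., a_4; the period length is 4.
So sqrt(720) = [26; (1, 4, 1, 52)] with period length k = 4.
k is even, so the fundamental solution of x^2 - 720y^2 = 1 is (p_{k-1}, q_{k-1}) = (p_3, q_3); compute convergents through index 3.
Convergents (p_i = a_i*p_{i-1} + p_{i-2}, q_i = a_i*q_{i-1} + q_{i-2} with p_{-2}=0, p_{-1}=1, q_{-2}=1, q_{-1}=0):
  i=0: a_0=26, p_0 = 26*1 + 0 = 26, q_0 = 26*0 + 1 = 1.
  i=1: a_1=1, p_1 = 1*26 + 1 = 27, q_1 = 1*1 + 0 = 1.
  i=2: a_2=4, p_2 = 4*27 + 26 = 134, q_2 = 4*1 + 1 = 5.
  i=3: a_3=1, p_3 = 1*134 + 27 = 161, q_3 = 1*5 + 1 = 6.
Check: 161^2 - 720*6^2 = 25921 - 25920 = 1, so (x, y) = (161, 6) solves the equation, and by the theorem it is the least positive solution.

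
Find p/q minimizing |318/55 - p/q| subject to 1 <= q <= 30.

133/23

Expand x = 318/55 as a continued fraction with the Euclidean algorithm:
  318 = 5*55 + 43, so a_0 = 5.
  55 = 1*43 + 12, so a_1 = 1.
  43 = 3*12 + 7, so a_2 = 3.
  12 = 1*7 + 5, so a_3 = 1.
  7 = 1*5 + 2, so a_4 = 1.
  5 = 2*2 + 1, so a_5 = 2.
  2 = 2*1 + 0, so a_6 = 2.
so x = [5; 1, 3, 1, 1, 2, 2].
Convergents (p_i = a_i*p_{i-1} + p_{i-2}, q_i = a_i*q_{i-1} + q_{i-2} with p_{-2}=0, p_{-1}=1, q_{-2}=1, q_{-1}=0), until the denominator exceeds 30:
  i=0: a_0=5, p_0 = 5*1 + 0 = 5, q_0 = 5*0 + 1 = 1.
  i=1: a_1=1, p_1 = 1*5 + 1 = 6, q_1 = 1*1 + 0 = 1.
  i=2: a_2=3, p_2 = 3*6 + 5 = 23, q_2 = 3*1 + 1 = 4.
  i=3: a_3=1, p_3 = 1*23 + 6 = 29, q_3 = 1*4 + 1 = 5.
  i=4: a_4=1, p_4 = 1*29 + 23 = 52, q_4 = 1*5 + 4 = 9.
  i=5: a_5=2, p_5 = 2*52 + 29 = 133, q_5 = 2*9 + 5 = 23.
  i=6: a_6=2, p_6 = 2*133 + 52 = 318, q_6 = 2*23 + 9 = 55.
q_6 = 55 > 30, so the last convergent with denominator <= 30 is p_5/q_5 = 133/23.
The closest fraction with denominator <= 30 is either p_5/q_5 or the intermediate fraction (k*p_5 + p_4)/(k*q_5 + q_4) with the largest k >= 1 whose denominator stays <= 30; these approach x as k grows, and every other convergent or intermediate fraction in range is farther away.
Largest k: floor((30 - q_4)/q_5) = floor((30 - 9)/23) = 0.
Since k = 0, no intermediate fraction beyond p_5/q_5 has denominator <= 30, so the convergent 133/23 is the closest (its error is |318*23 - 133*55|/(55*23) = 1/1265).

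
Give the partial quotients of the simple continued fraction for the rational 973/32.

[30; 2, 2, 6]

Run the Euclidean algorithm on 973 and 32; the successive quotients are the partial quotients a_0, a_1, ... (each step inverts the fractional part left over by the previous one):
  973 = 30*32 + 13, so a_0 = 30.
  32 = 2*13 + 6, so a_1 = 2.
  13 = 2*6 + 1, so a_2 = 2.
  6 = 6*1 + 0, so a_3 = 6.
The remainder reaches 0 after 4 divisions, so the expansion has 4 partial quotients, read off in order.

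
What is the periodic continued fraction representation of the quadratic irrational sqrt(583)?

Write x_i = (sqrt(583) + m_i)/d_i with (m_0, d_0) = (0, 1). a_0 = floor(sqrt(583)) = 24, since 24^2 = 576 <= 583 < 625 = 25^2.
Iterate m_{i+1} = d_i*a_i - m_i, d_{i+1} = (583 - m_{i+1}^2)/d_i, a_{i+1} = floor((a_0 + m_{i+1})/d_{i+1}):
  m_1 = 1*24 - 0 = 24, d_1 = (583 - 24^2)/1 = 7/1 = 7, a_1 = floor((24 + 24)/7) = 6.
  m_2 = 7*6 - 24 = 18, d_2 = (583 - 18^2)/7 = 259/7 = 37, a_2 = floor((24 + 18)/37) = 1.
  m_3 = 37*1 - 18 = 19, d_3 = (583 - 19^2)/37 = 222/37 = 6, a_3 = floor((24 + 19)/6) = 7.
  m_4 = 6*7 - 19 = 23, d_4 = (583 - 23^2)/6 = 54/6 = 9, a_4 = floor((24 + 23)/9) = 5.
  m_5 = 9*5 - 23 = 22, d_5 = (583 - 22^2)/9 = 99/9 = 11, a_5 = floor((24 + 22)/11) = 4.
  m_6 = 11*4 - 22 = 22, d_6 = (583 - 22^2)/11 = 99/11 = 9, a_6 = floor((24 + 22)/9) = 5.
  m_7 = 9*5 - 22 = 23, d_7 = (583 - 23^2)/9 = 54/9 = 6, a_7 = floor((24 + 23)/6) = 7.
  m_8 = 6*7 - 23 = 19, d_8 = (583 - 19^2)/6 = 222/6 = 37, a_8 = floor((24 + 19)/37) = 1.
  m_9 = 37*1 - 19 = 18, d_9 = (583 - 18^2)/37 = 259/37 = 7, a_9 = floor((24 + 18)/7) = 6.
  m_10 = 7*6 - 18 = 24, d_10 = (583 - 24^2)/7 = 7/7 = 1, a_10 = floor((24 + 24)/1) = 48.
  m_11 = 1*48 - 24 = 24, d_11 = (583 - 24^2)/1 = 7/1 = 7: (m_11, d_11) = (m_1, d_1) = (24, 7), so from here the quotients repeat a_1, ..., a_10; the period length is 10.
Hence the expansion of sqrt(583) is a_0 = 24 followed by the repeating block 6, 1, 7, 5, 4, 5, 7, 1, 6, 48 (period 10).

[24; (6, 1, 7, 5, 4, 5, 7, 1, 6, 48)]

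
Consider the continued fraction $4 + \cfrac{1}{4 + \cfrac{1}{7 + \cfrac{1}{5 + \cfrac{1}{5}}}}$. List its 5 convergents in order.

Using the convergent recurrence p_i = a_i*p_{i-1} + p_{i-2}, q_i = a_i*q_{i-1} + q_{i-2} with p_{-2}=0, p_{-1}=1, q_{-2}=1, q_{-1}=0:
  i=0: a_0=4, p_0 = 4*1 + 0 = 4, q_0 = 4*0 + 1 = 1.
  i=1: a_1=4, p_1 = 4*4 + 1 = 17, q_1 = 4*1 + 0 = 4.
  i=2: a_2=7, p_2 = 7*17 + 4 = 123, q_2 = 7*4 + 1 = 29.
  i=3: a_3=5, p_3 = 5*123 + 17 = 632, q_3 = 5*29 + 4 = 149.
  i=4: a_4=5, p_4 = 5*632 + 123 = 3283, q_4 = 5*149 + 29 = 774.

4/1, 17/4, 123/29, 632/149, 3283/774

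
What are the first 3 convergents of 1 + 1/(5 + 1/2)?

1/1, 6/5, 13/11

Using the convergent recurrence p_i = a_i*p_{i-1} + p_{i-2}, q_i = a_i*q_{i-1} + q_{i-2} with p_{-2}=0, p_{-1}=1, q_{-2}=1, q_{-1}=0:
  i=0: a_0=1, p_0 = 1*1 + 0 = 1, q_0 = 1*0 + 1 = 1.
  i=1: a_1=5, p_1 = 5*1 + 1 = 6, q_1 = 5*1 + 0 = 5.
  i=2: a_2=2, p_2 = 2*6 + 1 = 13, q_2 = 2*5 + 1 = 11.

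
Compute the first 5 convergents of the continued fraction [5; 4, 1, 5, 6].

5/1, 21/4, 26/5, 151/29, 932/179

Using the convergent recurrence p_i = a_i*p_{i-1} + p_{i-2}, q_i = a_i*q_{i-1} + q_{i-2} with p_{-2}=0, p_{-1}=1, q_{-2}=1, q_{-1}=0:
  i=0: a_0=5, p_0 = 5*1 + 0 = 5, q_0 = 5*0 + 1 = 1.
  i=1: a_1=4, p_1 = 4*5 + 1 = 21, q_1 = 4*1 + 0 = 4.
  i=2: a_2=1, p_2 = 1*21 + 5 = 26, q_2 = 1*4 + 1 = 5.
  i=3: a_3=5, p_3 = 5*26 + 21 = 151, q_3 = 5*5 + 4 = 29.
  i=4: a_4=6, p_4 = 6*151 + 26 = 932, q_4 = 6*29 + 5 = 179.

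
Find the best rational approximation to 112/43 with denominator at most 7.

Expand x = 112/43 as a continued fraction with the Euclidean algorithm:
  112 = 2*43 + 26, so a_0 = 2.
  43 = 1*26 + 17, so a_1 = 1.
  26 = 1*17 + 9, so a_2 = 1.
  17 = 1*9 + 8, so a_3 = 1.
  9 = 1*8 + 1, so a_4 = 1.
  8 = 8*1 + 0, so a_5 = 8.
so x = [2; 1, 1, 1, 1, 8].
Convergents (p_i = a_i*p_{i-1} + p_{i-2}, q_i = a_i*q_{i-1} + q_{i-2} with p_{-2}=0, p_{-1}=1, q_{-2}=1, q_{-1}=0), until the denominator exceeds 7:
  i=0: a_0=2, p_0 = 2*1 + 0 = 2, q_0 = 2*0 + 1 = 1.
  i=1: a_1=1, p_1 = 1*2 + 1 = 3, q_1 = 1*1 + 0 = 1.
  i=2: a_2=1, p_2 = 1*3 + 2 = 5, q_2 = 1*1 + 1 = 2.
  i=3: a_3=1, p_3 = 1*5 + 3 = 8, q_3 = 1*2 + 1 = 3.
  i=4: a_4=1, p_4 = 1*8 + 5 = 13, q_4 = 1*3 + 2 = 5.
  i=5: a_5=8, p_5 = 8*13 + 8 = 112, q_5 = 8*5 + 3 = 43.
q_5 = 43 > 7, so the last convergent with denominator <= 7 is p_4/q_4 = 13/5.
The closest fraction with denominator <= 7 is either p_4/q_4 or the intermediate fraction (k*p_4 + p_3)/(k*q_4 + q_3) with the largest k >= 1 whose denominator stays <= 7; these approach x as k grows, and every other convergent or intermediate fraction in range is farther away.
Largest k: floor((7 - q_3)/q_4) = floor((7 - 3)/5) = 0.
Since k = 0, no intermediate fraction beyond p_4/q_4 has denominator <= 7, so the convergent 13/5 is the closest (its error is |112*5 - 13*43|/(43*5) = 1/215).

13/5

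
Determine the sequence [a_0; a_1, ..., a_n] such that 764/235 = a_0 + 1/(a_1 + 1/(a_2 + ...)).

[3; 3, 1, 58]

Run the Euclidean algorithm on 764 and 235; the successive quotients are the partial quotients a_0, a_1, ... (each step inverts the fractional part left over by the previous one):
  764 = 3*235 + 59, so a_0 = 3.
  235 = 3*59 + 58, so a_1 = 3.
  59 = 1*58 + 1, so a_2 = 1.
  58 = 58*1 + 0, so a_3 = 58.
The remainder reaches 0 after 4 divisions, so the expansion has 4 partial quotients, read off in order.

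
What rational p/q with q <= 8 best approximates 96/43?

9/4

Expand x = 96/43 as a continued fraction with the Euclidean algorithm:
  96 = 2*43 + 10, so a_0 = 2.
  43 = 4*10 + 3, so a_1 = 4.
  10 = 3*3 + 1, so a_2 = 3.
  3 = 3*1 + 0, so a_3 = 3.
so x = [2; 4, 3, 3].
Convergents (p_i = a_i*p_{i-1} + p_{i-2}, q_i = a_i*q_{i-1} + q_{i-2} with p_{-2}=0, p_{-1}=1, q_{-2}=1, q_{-1}=0), until the denominator exceeds 8:
  i=0: a_0=2, p_0 = 2*1 + 0 = 2, q_0 = 2*0 + 1 = 1.
  i=1: a_1=4, p_1 = 4*2 + 1 = 9, q_1 = 4*1 + 0 = 4.
  i=2: a_2=3, p_2 = 3*9 + 2 = 29, q_2 = 3*4 + 1 = 13.
q_2 = 13 > 8, so the last convergent with denominator <= 8 is p_1/q_1 = 9/4.
The closest fraction with denominator <= 8 is either p_1/q_1 or the intermediate fraction (k*p_1 + p_0)/(k*q_1 + q_0) with the largest k >= 1 whose denominator stays <= 8; these approach x as k grows, and every other convergent or intermediate fraction in range is farther away.
Largest k: floor((8 - q_0)/q_1) = floor((8 - 1)/4) = 1.
That gives (1*9 + 2)/(1*4 + 1) = 11/5.
Compare the errors: |x - 9/4| = |96*4 - 9*43|/(43*4) = 3/172, and |x - 11/5| = |96*5 - 11*43|/(43*5) = 7/215.
Cross-multiplying, 3*215 = 645 < 1204 = 7*172, so 3/172 is smaller: the convergent 9/4 is closer to x than 11/5.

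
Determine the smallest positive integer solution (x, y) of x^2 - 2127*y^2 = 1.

(x, y) = (6365401, 138020)

First expand sqrt(2127) as a continued fraction. With x_i = (sqrt(2127) + m_i)/d_i and (m_0, d_0) = (0, 1): a_0 = floor(sqrt(2127)) = 46, since 46^2 = 2116 <= 2127 < 2209 = 47^2.
Iterate m_{i+1} = d_i*a_i - m_i, d_{i+1} = (2127 - m_{i+1}^2)/d_i, a_{i+1} = floor((a_0 + m_{i+1})/d_{i+1}):
  m_1 = 1*46 - 0 = 46, d_1 = (2127 - 46^2)/1 = 11/1 = 11, a_1 = floor((46 + 46)/11) = 8.
  m_2 = 11*8 - 46 = 42, d_2 = (2127 - 42^2)/11 = 363/11 = 33, a_2 = floor((46 + 42)/33) = 2.
  m_3 = 33*2 - 42 = 24, d_3 = (2127 - 24^2)/33 = 1551/33 = 47, a_3 = floor((46 + 24)/47) = 1.
  m_4 = 47*1 - 24 = 23, d_4 = (2127 - 23^2)/47 = 1598/47 = 34, a_4 = floor((46 + 23)/34) = 2.
  m_5 = 34*2 - 23 = 45, d_5 = (2127 - 45^2)/34 = 102/34 = 3, a_5 = floor((46 + 45)/3) = 30.
  m_6 = 3*30 - 45 = 45, d_6 = (2127 - 45^2)/3 = 102/3 = 34, a_6 = floor((46 + 45)/34) = 2.
  m_7 = 34*2 - 45 = 23, d_7 = (2127 - 23^2)/34 = 1598/34 = 47, a_7 = floor((46 + 23)/47) = 1.
  m_8 = 47*1 - 23 = 24, d_8 = (2127 - 24^2)/47 = 1551/47 = 33, a_8 = floor((46 + 24)/33) = 2.
  m_9 = 33*2 - 24 = 42, d_9 = (2127 - 42^2)/33 = 363/33 = 11, a_9 = floor((46 + 42)/11) = 8.
  m_10 = 11*8 - 42 = 46, d_10 = (2127 - 46^2)/11 = 11/11 = 1, a_10 = floor((46 + 46)/1) = 92.
  m_11 = 1*92 - 46 = 46, d_11 = (2127 - 46^2)/1 = 11/1 = 11: (m_11, d_11) = (m_1, d_1) = (46, 11), so from here the quotients repeat a_1, ..., a_10; the period length is 10.
So sqrt(2127) = [46; (8, 2, 1, 2, 30, 2, 1, 2, 8, 92)] with period length k = 10.
k is even, so the fundamental solution of x^2 - 2127y^2 = 1 is (p_{k-1}, q_{k-1}) = (p_9, q_9); compute convergents through index 9.
Convergents (p_i = a_i*p_{i-1} + p_{i-2}, q_i = a_i*q_{i-1} + q_{i-2} with p_{-2}=0, p_{-1}=1, q_{-2}=1, q_{-1}=0):
  i=0: a_0=46, p_0 = 46*1 + 0 = 46, q_0 = 46*0 + 1 = 1.
  i=1: a_1=8, p_1 = 8*46 + 1 = 369, q_1 = 8*1 + 0 = 8.
  i=2: a_2=2, p_2 = 2*369 + 46 = 784, q_2 = 2*8 + 1 = 17.
  i=3: a_3=1, p_3 = 1*784 + 369 = 1153, q_3 = 1*17 + 8 = 25.
  i=4: a_4=2, p_4 = 2*1153 + 784 = 3090, q_4 = 2*25 + 17 = 67.
  i=5: a_5=30, p_5 = 30*3090 + 1153 = 93853, q_5 = 30*67 + 25 = 2035.
  i=6: a_6=2, p_6 = 2*93853 + 3090 = 190796, q_6 = 2*2035 + 67 = 4137.
  i=7: a_7=1, p_7 = 1*190796 + 93853 = 284649, q_7 = 1*4137 + 2035 = 6172.
  i=8: a_8=2, p_8 = 2*284649 + 190796 = 760094, q_8 = 2*6172 + 4137 = 16481.
  i=9: a_9=8, p_9 = 8*760094 + 284649 = 6365401, q_9 = 8*16481 + 6172 = 138020.
Check: 6365401^2 - 2127*138020^2 = 40518329890801 - 40518329890800 = 1, so (x, y) = (6365401, 138020) solves the equation, and by the theorem it is the least positive solution.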